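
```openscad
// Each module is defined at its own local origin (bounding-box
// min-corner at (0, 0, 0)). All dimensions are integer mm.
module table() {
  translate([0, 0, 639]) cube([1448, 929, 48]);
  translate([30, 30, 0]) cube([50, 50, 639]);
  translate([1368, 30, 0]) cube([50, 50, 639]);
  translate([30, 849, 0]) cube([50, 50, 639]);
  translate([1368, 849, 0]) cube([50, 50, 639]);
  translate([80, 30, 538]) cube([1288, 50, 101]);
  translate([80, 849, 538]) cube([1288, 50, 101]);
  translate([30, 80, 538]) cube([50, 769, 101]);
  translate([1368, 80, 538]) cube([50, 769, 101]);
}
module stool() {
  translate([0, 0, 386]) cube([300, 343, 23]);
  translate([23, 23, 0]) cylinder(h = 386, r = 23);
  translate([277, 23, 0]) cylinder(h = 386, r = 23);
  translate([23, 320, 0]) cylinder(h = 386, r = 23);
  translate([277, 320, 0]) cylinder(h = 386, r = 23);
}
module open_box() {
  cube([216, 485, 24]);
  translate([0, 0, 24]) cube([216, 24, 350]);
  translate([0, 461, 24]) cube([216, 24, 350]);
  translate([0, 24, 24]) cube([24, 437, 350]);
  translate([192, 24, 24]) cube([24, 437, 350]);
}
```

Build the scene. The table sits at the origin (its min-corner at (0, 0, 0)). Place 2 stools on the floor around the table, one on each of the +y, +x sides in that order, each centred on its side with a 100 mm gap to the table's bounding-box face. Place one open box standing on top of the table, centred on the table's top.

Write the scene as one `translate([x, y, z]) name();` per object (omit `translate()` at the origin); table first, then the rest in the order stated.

table();
translate([574, 1029, 0]) stool();
translate([1548, 293, 0]) stool();
translate([616, 222, 687]) open_box();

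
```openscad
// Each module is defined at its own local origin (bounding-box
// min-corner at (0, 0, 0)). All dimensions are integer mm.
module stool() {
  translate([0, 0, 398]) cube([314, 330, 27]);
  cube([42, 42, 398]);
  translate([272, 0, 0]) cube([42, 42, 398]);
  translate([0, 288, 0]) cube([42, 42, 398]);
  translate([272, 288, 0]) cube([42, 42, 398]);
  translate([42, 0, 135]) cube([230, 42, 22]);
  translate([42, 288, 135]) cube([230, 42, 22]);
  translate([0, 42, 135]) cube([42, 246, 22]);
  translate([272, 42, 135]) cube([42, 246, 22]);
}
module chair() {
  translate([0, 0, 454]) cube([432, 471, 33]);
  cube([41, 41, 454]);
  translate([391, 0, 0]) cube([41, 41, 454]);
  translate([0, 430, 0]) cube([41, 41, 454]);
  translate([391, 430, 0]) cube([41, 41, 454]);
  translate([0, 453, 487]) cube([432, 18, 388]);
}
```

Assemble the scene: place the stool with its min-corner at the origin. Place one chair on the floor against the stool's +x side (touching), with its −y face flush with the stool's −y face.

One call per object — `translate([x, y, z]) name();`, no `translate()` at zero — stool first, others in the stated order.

stool();
translate([314, 0, 0]) chair();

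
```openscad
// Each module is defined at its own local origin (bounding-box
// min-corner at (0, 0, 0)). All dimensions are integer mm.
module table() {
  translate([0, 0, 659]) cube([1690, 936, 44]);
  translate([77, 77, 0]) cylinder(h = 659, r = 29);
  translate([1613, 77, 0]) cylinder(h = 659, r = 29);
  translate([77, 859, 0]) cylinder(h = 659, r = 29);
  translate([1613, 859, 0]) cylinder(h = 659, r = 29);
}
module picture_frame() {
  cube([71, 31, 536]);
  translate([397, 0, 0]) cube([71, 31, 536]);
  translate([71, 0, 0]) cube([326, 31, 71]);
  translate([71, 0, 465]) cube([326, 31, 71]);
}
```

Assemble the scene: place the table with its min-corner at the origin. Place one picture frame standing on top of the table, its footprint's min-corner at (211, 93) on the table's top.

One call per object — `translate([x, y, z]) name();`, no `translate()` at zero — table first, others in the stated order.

table();
translate([211, 93, 703]) picture_frame();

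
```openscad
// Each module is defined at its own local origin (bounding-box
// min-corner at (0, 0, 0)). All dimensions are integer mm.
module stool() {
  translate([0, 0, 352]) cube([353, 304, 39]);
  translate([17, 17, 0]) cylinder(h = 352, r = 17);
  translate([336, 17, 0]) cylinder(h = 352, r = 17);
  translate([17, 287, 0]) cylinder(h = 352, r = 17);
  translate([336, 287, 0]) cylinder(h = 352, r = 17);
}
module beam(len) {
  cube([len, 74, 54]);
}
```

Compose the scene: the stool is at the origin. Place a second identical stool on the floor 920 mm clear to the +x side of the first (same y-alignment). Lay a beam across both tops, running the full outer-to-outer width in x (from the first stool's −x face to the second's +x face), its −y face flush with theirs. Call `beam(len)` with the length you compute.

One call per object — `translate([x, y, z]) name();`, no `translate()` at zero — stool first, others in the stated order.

stool();
translate([1273, 0, 0]) stool();
translate([0, 0, 391]) beam(1626);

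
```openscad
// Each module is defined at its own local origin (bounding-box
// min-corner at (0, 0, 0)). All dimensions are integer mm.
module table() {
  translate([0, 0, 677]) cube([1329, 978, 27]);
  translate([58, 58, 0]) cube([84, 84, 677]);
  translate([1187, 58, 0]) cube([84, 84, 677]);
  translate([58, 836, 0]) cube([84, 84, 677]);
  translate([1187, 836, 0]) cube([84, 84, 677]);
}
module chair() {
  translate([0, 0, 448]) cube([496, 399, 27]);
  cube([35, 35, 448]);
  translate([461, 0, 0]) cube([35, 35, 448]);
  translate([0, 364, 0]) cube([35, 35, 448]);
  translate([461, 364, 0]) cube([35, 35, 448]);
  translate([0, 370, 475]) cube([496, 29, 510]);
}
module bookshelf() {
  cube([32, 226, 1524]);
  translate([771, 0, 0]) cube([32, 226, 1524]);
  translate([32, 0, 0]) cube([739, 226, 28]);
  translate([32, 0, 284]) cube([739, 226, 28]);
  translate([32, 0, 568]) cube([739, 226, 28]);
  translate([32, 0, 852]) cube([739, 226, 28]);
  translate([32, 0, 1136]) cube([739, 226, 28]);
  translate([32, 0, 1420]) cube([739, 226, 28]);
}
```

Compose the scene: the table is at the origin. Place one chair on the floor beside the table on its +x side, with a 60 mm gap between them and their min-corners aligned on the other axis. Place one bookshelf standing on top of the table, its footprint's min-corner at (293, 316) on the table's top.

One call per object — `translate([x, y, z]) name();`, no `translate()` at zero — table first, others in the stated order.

table();
translate([1389, 0, 0]) chair();
translate([293, 316, 704]) bookshelf();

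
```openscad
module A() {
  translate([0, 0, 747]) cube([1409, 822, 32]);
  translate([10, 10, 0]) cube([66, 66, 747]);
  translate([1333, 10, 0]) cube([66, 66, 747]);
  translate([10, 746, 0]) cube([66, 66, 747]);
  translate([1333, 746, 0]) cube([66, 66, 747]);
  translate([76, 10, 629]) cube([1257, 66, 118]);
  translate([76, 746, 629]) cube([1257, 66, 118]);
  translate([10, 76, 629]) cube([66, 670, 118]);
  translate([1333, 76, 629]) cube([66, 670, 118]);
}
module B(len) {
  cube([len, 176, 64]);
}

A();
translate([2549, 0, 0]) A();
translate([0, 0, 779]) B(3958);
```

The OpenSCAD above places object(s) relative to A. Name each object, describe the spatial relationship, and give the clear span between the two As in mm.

Second table starts at x = 2549; first ends at x = 1409; clear span = 2549 − 1409 = 1140 mm.

A is a table. B is a beam. A beam spans the tops of two tables. The clear span between the two tables is 1140 mm.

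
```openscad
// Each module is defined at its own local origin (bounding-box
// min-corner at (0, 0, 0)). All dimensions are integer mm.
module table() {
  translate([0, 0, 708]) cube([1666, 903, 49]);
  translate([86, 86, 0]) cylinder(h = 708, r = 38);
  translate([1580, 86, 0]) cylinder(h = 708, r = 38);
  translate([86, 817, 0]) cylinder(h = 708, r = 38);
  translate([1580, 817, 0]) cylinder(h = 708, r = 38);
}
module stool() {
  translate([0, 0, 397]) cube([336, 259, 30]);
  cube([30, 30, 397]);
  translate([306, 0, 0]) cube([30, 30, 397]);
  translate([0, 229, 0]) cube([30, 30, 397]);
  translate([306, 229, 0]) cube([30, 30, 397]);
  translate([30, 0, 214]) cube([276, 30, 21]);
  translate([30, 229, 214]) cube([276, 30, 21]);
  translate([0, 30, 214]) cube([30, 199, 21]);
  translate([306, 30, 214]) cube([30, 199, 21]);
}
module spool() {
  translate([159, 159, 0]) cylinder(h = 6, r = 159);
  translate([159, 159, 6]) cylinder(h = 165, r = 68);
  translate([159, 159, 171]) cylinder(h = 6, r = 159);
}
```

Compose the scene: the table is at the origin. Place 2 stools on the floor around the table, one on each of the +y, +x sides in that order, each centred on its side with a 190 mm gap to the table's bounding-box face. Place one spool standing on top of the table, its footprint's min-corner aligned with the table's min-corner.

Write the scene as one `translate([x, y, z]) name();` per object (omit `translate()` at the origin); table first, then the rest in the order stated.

table();
translate([665, 1093, 0]) stool();
translate([1856, 322, 0]) stool();
translate([0, 0, 757]) spool();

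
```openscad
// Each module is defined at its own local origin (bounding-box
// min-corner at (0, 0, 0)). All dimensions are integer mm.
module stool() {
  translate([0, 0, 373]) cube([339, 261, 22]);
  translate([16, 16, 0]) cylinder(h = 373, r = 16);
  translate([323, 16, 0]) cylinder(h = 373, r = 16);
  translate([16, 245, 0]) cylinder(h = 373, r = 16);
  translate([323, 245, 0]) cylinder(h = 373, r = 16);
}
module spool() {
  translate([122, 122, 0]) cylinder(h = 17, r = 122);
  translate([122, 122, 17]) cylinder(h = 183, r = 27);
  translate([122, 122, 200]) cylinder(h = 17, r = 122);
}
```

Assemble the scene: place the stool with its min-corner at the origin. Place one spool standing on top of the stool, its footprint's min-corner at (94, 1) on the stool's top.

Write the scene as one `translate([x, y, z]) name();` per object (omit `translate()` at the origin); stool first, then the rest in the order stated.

stool();
translate([94, 1, 395]) spool();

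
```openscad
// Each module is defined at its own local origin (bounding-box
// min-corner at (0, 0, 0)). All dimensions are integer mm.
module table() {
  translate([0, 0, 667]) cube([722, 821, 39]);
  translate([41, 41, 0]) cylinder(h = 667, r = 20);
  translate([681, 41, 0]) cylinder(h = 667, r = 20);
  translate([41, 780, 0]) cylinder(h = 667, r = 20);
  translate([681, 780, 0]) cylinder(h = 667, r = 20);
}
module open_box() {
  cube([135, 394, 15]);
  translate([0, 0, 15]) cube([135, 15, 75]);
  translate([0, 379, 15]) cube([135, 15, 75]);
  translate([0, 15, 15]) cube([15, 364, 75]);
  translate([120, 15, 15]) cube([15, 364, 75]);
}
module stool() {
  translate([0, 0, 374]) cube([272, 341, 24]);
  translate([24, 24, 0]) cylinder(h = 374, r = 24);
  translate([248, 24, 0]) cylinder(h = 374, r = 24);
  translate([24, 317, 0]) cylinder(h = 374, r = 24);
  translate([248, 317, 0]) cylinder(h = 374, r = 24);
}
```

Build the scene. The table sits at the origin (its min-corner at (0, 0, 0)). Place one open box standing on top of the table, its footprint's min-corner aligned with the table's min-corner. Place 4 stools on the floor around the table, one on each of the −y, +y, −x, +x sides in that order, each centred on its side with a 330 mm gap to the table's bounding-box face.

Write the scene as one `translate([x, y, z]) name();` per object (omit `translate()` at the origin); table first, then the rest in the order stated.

table();
translate([0, 0, 706]) open_box();
translate([225, -671, 0]) stool();
translate([225, 1151, 0]) stool();
translate([-602, 240, 0]) stool();
translate([1052, 240, 0]) stool();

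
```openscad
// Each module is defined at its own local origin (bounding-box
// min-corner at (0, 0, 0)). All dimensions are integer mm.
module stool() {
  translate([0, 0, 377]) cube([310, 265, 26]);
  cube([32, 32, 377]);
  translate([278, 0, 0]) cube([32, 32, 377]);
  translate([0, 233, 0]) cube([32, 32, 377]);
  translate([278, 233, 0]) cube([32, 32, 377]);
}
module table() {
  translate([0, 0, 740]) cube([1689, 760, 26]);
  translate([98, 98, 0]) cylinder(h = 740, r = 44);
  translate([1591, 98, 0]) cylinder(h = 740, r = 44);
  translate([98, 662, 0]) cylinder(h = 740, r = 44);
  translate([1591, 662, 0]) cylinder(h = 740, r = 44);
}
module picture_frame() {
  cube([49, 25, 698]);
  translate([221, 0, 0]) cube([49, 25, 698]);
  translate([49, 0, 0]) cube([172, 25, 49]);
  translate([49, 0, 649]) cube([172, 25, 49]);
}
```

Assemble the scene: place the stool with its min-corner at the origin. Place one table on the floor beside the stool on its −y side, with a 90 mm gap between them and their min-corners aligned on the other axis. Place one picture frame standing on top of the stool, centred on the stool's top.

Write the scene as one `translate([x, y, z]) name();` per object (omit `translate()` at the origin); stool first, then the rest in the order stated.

stool();
translate([0, -850, 0]) table();
translate([20, 120, 403]) picture_frame();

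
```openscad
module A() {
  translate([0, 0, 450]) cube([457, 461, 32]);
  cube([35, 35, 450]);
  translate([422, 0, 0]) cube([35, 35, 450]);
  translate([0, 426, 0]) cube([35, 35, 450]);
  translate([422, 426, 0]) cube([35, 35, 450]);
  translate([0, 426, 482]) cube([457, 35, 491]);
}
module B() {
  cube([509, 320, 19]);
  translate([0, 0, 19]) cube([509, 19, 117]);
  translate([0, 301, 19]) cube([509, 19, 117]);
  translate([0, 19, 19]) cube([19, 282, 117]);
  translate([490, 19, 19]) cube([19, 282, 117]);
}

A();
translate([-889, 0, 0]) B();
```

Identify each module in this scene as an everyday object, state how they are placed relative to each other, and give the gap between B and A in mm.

A is a chair. B is an open box. The open box is on the floor beside the chair on its −x side. The gap between the open box and the chair is 380 mm.

The open box's nearest face is 380 mm from the chair's −x face.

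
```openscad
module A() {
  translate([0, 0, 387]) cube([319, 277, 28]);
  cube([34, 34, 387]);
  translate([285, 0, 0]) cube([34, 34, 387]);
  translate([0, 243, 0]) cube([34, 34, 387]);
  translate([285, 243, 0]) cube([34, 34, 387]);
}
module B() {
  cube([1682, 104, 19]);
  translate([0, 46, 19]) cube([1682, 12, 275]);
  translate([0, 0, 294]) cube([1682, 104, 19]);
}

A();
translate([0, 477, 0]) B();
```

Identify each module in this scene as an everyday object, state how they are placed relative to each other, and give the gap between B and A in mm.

A is a stool. B is an I-beam. The I-beam is on the floor beside the stool on its +y side. The gap between the I-beam and the stool is 200 mm.

The I-beam's nearest face is 200 mm from the stool's +y face.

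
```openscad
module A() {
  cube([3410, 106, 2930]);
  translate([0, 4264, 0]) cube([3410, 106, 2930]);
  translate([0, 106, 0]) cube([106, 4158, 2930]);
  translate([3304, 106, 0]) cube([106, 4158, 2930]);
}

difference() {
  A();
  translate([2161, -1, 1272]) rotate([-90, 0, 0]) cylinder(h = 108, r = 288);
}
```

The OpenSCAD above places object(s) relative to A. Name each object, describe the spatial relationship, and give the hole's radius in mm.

The subtracted cylinder has r = 288 mm.

A is a house frame. The house frame has a circular hole through its front wall. The hole's radius is 288 mm.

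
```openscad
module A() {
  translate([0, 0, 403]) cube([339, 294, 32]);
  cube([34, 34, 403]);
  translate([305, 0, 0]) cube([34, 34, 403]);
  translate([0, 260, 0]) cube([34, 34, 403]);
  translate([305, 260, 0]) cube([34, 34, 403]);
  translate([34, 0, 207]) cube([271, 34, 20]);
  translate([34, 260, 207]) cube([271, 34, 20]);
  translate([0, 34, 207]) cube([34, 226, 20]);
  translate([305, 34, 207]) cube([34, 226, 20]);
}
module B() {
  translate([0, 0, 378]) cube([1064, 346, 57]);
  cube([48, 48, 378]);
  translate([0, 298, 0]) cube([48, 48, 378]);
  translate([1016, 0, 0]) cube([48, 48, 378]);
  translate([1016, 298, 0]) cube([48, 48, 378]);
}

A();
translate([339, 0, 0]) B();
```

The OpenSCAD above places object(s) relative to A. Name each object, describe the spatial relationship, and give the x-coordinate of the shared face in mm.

The stool's +x face and the bench's −x face are both at x = 339 mm.

A is a stool. B is a bench. The bench is against the stool's +x side, with their −y faces flush. The x-coordinate of the shared face is 339 mm.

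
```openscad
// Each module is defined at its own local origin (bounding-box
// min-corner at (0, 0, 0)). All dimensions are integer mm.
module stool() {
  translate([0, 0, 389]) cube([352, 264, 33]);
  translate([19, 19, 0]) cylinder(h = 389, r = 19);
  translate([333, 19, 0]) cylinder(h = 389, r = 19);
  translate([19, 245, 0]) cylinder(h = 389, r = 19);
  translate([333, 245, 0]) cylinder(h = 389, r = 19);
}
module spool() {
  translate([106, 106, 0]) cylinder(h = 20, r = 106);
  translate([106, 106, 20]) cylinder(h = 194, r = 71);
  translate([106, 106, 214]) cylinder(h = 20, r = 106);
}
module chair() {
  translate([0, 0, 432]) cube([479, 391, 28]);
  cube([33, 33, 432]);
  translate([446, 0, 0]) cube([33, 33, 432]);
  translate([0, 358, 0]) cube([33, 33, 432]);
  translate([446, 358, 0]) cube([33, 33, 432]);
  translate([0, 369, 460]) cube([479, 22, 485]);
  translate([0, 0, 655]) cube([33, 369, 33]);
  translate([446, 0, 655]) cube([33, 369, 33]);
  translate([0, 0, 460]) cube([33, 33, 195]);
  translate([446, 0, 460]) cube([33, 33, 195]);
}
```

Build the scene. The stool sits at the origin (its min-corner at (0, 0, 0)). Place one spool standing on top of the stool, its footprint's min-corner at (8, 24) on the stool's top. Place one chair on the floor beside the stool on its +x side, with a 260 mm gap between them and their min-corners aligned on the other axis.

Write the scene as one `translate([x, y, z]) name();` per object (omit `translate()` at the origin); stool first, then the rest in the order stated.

stool();
translate([8, 24, 422]) spool();
translate([612, 0, 0]) chair();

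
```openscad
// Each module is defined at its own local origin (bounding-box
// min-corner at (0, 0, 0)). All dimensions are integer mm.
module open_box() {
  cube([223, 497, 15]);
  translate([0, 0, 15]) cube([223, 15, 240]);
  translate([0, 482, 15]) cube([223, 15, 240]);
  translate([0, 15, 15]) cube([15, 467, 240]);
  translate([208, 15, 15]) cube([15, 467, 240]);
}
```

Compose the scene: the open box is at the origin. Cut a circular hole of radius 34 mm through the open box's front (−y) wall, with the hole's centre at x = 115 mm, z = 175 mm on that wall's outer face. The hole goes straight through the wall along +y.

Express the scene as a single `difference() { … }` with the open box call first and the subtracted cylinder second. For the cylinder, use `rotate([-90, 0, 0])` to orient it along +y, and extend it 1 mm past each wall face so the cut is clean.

difference() {
  open_box();
  translate([115, -1, 175]) rotate([-90, 0, 0]) cylinder(h = 17, r = 34);
}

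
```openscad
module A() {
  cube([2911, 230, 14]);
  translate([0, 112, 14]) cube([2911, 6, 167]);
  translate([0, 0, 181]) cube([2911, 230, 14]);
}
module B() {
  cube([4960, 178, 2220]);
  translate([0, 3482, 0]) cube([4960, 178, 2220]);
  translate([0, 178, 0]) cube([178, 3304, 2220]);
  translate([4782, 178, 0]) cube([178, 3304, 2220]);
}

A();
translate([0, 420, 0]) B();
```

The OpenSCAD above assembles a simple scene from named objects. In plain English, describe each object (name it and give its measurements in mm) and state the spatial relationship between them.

A is an I-beam lying along x, 2911 mm long. Overall section height 195 mm. Two flanges 230 mm wide (y) and 14 mm thick, one on the floor and one at the top; a web 6 mm thick runs between them, centred on the flange width.

B is the wall frame of a small rectangular building: four walls, each 2220 mm tall and 178 mm thick, enclosing a footprint 4960 mm (x) by 3660 mm (y) outside-to-outside, with no floor or roof. The front and back walls (the −y and +y sides) span the full width; the two side walls fit between them.

The house frame is on the floor beside the I-beam on its +y side.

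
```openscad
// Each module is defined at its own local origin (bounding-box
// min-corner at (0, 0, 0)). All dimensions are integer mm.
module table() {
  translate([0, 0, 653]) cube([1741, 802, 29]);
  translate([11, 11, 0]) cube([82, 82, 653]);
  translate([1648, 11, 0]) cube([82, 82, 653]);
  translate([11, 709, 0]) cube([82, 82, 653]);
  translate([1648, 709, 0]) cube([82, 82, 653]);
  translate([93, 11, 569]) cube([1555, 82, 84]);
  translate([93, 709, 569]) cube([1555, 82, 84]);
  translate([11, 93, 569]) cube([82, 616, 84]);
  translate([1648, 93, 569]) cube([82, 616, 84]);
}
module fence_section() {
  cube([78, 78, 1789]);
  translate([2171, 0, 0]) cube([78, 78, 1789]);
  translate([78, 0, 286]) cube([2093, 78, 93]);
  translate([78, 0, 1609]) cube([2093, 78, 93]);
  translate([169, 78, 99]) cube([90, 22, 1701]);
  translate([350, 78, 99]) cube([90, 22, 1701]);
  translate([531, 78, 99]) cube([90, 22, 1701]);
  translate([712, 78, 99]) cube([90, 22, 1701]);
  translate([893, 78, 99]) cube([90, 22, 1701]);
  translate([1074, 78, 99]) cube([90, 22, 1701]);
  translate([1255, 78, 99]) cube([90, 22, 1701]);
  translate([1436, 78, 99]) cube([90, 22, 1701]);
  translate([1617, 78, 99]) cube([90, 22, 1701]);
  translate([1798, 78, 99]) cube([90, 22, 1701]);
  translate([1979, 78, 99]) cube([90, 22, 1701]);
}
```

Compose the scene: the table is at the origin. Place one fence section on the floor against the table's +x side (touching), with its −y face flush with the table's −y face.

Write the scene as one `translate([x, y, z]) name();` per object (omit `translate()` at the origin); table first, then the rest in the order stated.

table();
translate([1741, 0, 0]) fence_section();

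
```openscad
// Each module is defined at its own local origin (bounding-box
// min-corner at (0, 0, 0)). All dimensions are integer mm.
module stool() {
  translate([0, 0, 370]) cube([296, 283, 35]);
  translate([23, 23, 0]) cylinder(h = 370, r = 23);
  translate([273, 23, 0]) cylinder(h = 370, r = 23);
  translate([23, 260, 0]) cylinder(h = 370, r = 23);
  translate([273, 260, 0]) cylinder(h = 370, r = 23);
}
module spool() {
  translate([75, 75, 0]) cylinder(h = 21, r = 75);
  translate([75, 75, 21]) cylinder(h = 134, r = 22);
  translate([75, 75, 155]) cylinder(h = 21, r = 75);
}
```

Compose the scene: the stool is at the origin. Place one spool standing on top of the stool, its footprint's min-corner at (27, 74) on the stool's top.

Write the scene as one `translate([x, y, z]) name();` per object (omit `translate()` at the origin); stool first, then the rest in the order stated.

stool();
translate([27, 74, 405]) spool();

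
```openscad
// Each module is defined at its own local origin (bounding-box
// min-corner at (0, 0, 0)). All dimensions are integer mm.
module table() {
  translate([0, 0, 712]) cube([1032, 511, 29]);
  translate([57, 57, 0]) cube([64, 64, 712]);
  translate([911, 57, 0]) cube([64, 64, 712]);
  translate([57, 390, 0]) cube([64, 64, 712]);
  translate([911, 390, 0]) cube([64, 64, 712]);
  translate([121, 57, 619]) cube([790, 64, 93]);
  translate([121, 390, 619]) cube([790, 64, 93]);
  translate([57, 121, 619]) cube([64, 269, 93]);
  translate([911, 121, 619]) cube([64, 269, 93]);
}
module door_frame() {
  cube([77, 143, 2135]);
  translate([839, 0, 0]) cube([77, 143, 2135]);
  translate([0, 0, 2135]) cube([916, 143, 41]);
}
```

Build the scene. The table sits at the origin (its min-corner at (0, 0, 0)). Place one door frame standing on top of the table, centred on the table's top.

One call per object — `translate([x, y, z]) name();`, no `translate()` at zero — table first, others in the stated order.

table();
translate([58, 184, 741]) door_frame();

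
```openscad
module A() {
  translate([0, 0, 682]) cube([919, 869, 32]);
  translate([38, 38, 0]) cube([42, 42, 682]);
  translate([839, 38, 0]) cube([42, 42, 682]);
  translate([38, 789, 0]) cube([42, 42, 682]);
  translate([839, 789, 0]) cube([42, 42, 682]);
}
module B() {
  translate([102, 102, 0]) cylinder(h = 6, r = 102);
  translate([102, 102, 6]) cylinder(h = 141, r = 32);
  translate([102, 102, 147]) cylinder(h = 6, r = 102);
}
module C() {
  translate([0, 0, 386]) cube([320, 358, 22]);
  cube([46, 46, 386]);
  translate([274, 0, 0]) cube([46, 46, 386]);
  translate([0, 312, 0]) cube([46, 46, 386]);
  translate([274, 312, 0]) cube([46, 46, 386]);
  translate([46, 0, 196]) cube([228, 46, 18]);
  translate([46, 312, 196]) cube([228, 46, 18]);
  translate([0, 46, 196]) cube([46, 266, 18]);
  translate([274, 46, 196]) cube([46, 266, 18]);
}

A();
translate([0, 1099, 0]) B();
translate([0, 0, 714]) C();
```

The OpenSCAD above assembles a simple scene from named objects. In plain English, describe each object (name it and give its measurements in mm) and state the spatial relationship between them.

A is a rectangular dining table. The top is 919×869×32 mm with its upper surface at z = 714 mm. It stands on four 42×42 mm square legs, each inset 38 mm from the nearest pair of top edges, running from the floor to the underside of the top.

B is a spool: two coaxial disc flanges of radius 102 mm and thickness 6 mm, joined by a core cylinder of radius 32 mm and height 141 mm. The lower flange rests on z = 0 and the three cylinders share a vertical axis.

C is a four-legged stool. The seat is 320×358 mm, 22 mm thick, top at z = 408 mm. It stands on four square legs, each 46×46 mm in cross-section, from z = 0 to the seat underside, each flush with a corner of the seat. Four stretchers, 46 mm wide and 18 mm tall, connect adjacent legs with their undersides at z = 196 mm, each running between the inner faces of the legs it joins and aligned with the legs' outer faces on the other axis.

The spool is on the floor beside the table on its +y side. The stool is on top of the table.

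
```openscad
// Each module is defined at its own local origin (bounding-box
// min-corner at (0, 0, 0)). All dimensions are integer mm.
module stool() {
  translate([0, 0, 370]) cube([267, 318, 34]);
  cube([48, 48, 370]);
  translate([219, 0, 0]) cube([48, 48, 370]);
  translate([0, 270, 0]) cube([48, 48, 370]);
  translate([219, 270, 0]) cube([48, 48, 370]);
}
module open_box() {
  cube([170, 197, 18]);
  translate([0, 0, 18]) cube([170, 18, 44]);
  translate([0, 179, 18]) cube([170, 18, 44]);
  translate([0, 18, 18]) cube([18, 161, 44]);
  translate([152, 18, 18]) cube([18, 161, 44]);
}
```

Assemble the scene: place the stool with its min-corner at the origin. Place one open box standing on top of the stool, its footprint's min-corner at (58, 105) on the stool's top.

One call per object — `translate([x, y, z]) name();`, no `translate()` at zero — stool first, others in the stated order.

stool();
translate([58, 105, 404]) open_box();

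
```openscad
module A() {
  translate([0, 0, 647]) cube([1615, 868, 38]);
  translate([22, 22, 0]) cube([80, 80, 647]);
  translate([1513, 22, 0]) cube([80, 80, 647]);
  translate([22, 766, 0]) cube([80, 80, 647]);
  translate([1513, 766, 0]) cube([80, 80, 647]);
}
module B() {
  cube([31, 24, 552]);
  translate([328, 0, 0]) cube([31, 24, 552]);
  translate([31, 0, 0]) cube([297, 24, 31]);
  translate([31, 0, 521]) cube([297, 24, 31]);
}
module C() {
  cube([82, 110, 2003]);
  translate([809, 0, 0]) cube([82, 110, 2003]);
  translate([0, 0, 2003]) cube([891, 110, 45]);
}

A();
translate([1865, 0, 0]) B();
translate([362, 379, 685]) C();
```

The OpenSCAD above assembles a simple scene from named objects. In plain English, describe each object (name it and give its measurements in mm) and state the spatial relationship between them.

A is a table: top 1615 mm (x) × 868 mm (y), 38 mm thick, upper face at z = 685 mm, on four 80×80 mm square legs, each inset 22 mm from the nearest pair of top edges, running from z = 0 to the bottom of the top.

B is a picture frame with a 297×490 mm rectangular opening (x by z) and a uniform 31 mm border on every side. Frame depth is 24 mm along y. It is built from two vertical stiles running the full outside height and two horizontal rails spanning the gap between the stiles.

C is a rectangular door frame: two vertical jambs of 82×110 mm section, 2003 mm tall, with a clear opening 727 mm wide between their inner faces. A header 45 mm tall and 110 mm deep lies on top of the jambs and spans the full outside width.

The picture frame is on the floor beside the table on its +x side. The door frame is on top of the table, centred.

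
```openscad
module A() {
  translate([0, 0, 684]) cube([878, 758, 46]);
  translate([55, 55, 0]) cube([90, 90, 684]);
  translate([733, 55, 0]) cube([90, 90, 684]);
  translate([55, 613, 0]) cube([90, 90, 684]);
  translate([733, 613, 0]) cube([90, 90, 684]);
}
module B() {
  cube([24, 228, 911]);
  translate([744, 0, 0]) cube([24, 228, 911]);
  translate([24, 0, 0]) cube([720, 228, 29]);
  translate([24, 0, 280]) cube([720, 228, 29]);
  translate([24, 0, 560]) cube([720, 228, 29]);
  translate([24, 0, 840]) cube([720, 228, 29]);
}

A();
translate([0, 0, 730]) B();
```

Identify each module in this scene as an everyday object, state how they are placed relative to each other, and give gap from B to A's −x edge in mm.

A is a table. B is a bookshelf. The bookshelf is on top of the table. The gap from the bookshelf to the table's −x edge is 0 mm.

The bookshelf's min-x is at 0; the table's min-x is 0; gap = 0 mm.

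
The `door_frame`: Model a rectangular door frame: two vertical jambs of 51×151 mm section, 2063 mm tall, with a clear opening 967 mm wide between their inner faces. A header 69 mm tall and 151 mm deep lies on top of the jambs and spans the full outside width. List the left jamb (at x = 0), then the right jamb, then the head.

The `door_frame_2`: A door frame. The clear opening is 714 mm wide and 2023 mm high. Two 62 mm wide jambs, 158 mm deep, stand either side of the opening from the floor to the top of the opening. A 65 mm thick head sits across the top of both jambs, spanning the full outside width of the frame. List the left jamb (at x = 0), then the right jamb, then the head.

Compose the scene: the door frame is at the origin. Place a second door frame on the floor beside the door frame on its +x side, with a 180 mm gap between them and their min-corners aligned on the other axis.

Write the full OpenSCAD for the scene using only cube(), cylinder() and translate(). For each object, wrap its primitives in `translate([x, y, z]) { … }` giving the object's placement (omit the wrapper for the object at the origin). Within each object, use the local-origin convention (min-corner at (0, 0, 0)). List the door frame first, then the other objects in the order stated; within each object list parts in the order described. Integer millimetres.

cube([51, 151, 2063]);
translate([1018, 0, 0]) cube([51, 151, 2063]);
translate([0, 0, 2063]) cube([1069, 151, 69]);
translate([1249, 0, 0]) {
  cube([62, 158, 2023]);
  translate([776, 0, 0]) cube([62, 158, 2023]);
  translate([0, 0, 2023]) cube([838, 158, 65]);
}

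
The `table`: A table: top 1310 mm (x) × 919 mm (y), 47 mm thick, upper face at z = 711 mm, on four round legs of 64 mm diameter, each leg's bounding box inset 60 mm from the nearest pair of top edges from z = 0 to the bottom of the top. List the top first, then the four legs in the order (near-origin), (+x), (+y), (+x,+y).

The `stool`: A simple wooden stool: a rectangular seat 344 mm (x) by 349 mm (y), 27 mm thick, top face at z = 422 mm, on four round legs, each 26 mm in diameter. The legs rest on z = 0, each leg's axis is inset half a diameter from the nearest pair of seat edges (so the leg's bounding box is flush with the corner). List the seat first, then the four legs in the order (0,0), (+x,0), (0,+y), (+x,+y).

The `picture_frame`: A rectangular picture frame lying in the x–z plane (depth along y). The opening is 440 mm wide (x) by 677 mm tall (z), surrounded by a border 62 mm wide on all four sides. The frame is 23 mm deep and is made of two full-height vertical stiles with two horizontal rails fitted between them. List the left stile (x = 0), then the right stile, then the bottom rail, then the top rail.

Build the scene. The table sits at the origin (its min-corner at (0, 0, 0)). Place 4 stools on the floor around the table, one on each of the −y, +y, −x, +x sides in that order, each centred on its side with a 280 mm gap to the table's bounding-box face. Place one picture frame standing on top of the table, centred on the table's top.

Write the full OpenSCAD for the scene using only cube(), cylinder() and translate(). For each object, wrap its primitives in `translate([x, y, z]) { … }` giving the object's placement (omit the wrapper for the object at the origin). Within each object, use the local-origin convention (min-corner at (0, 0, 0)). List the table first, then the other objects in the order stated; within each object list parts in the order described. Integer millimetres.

translate([0, 0, 664]) cube([1310, 919, 47]);
translate([92, 92, 0]) cylinder(h = 664, r = 32);
translate([1218, 92, 0]) cylinder(h = 664, r = 32);
translate([92, 827, 0]) cylinder(h = 664, r = 32);
translate([1218, 827, 0]) cylinder(h = 664, r = 32);
translate([483, -629, 0]) {
  translate([0, 0, 395]) cube([344, 349, 27]);
  translate([13, 13, 0]) cylinder(h = 395, r = 13);
  translate([331, 13, 0]) cylinder(h = 395, r = 13);
  translate([13, 336, 0]) cylinder(h = 395, r = 13);
  translate([331, 336, 0]) cylinder(h = 395, r = 13);
}
translate([483, 1199, 0]) {
  translate([0, 0, 395]) cube([344, 349, 27]);
  translate([13, 13, 0]) cylinder(h = 395, r = 13);
  translate([331, 13, 0]) cylinder(h = 395, r = 13);
  translate([13, 336, 0]) cylinder(h = 395, r = 13);
  translate([331, 336, 0]) cylinder(h = 395, r = 13);
}
translate([-624, 285, 0]) {
  translate([0, 0, 395]) cube([344, 349, 27]);
  translate([13, 13, 0]) cylinder(h = 395, r = 13);
  translate([331, 13, 0]) cylinder(h = 395, r = 13);
  translate([13, 336, 0]) cylinder(h = 395, r = 13);
  translate([331, 336, 0]) cylinder(h = 395, r = 13);
}
translate([1590, 285, 0]) {
  translate([0, 0, 395]) cube([344, 349, 27]);
  translate([13, 13, 0]) cylinder(h = 395, r = 13);
  translate([331, 13, 0]) cylinder(h = 395, r = 13);
  translate([13, 336, 0]) cylinder(h = 395, r = 13);
  translate([331, 336, 0]) cylinder(h = 395, r = 13);
}
translate([373, 448, 711]) {
  cube([62, 23, 801]);
  translate([502, 0, 0]) cube([62, 23, 801]);
  translate([62, 0, 0]) cube([440, 23, 62]);
  translate([62, 0, 739]) cube([440, 23, 62]);
}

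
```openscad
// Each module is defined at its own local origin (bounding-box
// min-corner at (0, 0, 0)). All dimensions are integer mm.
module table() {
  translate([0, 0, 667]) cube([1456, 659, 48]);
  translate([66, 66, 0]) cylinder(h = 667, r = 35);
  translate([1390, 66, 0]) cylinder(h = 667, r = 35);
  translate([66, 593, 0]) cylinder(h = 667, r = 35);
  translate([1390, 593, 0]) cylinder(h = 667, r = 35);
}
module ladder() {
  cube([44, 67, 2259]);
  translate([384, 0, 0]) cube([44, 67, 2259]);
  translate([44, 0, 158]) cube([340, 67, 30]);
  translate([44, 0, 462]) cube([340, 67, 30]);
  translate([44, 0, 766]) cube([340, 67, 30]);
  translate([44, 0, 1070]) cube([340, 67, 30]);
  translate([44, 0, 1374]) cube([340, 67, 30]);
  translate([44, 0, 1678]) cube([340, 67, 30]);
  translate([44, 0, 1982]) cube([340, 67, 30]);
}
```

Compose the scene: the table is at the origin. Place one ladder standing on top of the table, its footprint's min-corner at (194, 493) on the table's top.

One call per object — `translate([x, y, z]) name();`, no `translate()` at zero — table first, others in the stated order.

table();
translate([194, 493, 715]) ladder();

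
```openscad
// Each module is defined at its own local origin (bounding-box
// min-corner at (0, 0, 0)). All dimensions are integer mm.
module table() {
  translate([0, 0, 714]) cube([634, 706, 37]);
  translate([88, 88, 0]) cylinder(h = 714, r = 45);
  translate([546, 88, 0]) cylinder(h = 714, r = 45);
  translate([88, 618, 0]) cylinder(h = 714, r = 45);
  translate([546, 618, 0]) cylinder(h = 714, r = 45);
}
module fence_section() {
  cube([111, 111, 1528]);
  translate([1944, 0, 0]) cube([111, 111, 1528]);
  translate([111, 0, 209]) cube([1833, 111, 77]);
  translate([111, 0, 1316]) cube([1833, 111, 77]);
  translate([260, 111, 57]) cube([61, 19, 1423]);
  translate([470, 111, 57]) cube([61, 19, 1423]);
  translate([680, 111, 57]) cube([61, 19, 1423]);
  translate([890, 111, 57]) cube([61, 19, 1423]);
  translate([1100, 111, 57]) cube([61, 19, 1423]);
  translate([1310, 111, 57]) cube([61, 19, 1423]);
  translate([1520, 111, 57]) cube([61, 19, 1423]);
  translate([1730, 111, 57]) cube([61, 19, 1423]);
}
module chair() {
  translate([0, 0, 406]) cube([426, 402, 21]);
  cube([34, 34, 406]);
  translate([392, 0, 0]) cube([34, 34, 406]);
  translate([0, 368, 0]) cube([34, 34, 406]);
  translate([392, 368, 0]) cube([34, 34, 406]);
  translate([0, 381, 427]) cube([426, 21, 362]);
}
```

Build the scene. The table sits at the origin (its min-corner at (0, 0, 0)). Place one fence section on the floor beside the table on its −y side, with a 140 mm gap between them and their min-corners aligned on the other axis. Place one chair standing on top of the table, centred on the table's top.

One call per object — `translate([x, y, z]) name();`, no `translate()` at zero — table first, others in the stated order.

table();
translate([0, -270, 0]) fence_section();
translate([104, 152, 751]) chair();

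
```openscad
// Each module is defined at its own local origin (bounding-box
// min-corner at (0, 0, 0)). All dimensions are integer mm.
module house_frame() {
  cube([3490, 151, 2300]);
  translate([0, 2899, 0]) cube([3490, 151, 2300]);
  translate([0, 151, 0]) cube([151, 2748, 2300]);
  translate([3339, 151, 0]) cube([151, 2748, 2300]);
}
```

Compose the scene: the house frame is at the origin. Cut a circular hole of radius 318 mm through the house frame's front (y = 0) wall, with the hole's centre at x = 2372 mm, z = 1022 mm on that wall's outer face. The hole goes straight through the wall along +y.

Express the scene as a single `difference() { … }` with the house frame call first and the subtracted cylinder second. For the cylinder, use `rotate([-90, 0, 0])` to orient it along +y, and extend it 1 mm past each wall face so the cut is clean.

difference() {
  house_frame();
  translate([2372, -1, 1022]) rotate([-90, 0, 0]) cylinder(h = 153, r = 318);
}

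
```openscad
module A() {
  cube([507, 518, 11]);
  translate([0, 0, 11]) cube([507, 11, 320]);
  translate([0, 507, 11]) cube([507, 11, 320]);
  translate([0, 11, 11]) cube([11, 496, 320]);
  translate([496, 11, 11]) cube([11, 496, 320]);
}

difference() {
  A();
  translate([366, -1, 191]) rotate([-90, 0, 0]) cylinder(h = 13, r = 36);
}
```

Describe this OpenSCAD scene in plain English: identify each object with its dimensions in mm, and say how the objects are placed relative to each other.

A is an open storage box with external size 507×518×331 mm and wall thickness 11 mm (the base is also 11 mm thick). The base covers the whole footprint; the four walls stand on the base, with the y-facing walls full-width and the x-facing walls fitting between their inner faces.

The open box has a circular hole of radius 36 mm through its front wall, centred at (x = 366, z = 191).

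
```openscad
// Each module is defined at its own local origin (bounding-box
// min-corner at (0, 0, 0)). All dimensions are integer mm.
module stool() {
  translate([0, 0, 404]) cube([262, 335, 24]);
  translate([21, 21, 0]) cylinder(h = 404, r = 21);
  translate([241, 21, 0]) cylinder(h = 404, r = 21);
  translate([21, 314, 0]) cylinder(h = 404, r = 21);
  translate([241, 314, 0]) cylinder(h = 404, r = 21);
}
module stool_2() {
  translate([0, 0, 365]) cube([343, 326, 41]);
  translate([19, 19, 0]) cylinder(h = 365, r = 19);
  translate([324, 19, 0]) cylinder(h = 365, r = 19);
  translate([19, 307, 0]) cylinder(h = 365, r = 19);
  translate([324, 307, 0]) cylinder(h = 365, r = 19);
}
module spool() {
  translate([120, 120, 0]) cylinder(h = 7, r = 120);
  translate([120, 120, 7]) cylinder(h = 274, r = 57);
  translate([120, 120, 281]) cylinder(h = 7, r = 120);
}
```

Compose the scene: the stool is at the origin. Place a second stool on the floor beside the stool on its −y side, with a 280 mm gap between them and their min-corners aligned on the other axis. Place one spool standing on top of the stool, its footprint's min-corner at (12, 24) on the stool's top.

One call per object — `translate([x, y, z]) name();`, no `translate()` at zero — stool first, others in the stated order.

stool();
translate([0, -606, 0]) stool_2();
translate([12, 24, 428]) spool();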